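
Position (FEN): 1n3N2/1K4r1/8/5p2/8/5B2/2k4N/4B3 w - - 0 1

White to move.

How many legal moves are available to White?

5

White to move; king on b7.
In check: yes, from the black rook on g7.
Legal moves: Kc8, Kxb8, Ka8, Kb6, Nd7.
Count: 5.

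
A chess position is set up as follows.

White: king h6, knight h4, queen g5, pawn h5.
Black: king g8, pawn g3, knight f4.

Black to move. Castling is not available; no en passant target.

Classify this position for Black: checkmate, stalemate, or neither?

Black to move; black king on g8.
In check: yes, from the white queen on g5.
Legal moves for Black: Kh8, Kf8, Kf7, Ng6.
Black is in check but has 4 legal moves → neither.

neither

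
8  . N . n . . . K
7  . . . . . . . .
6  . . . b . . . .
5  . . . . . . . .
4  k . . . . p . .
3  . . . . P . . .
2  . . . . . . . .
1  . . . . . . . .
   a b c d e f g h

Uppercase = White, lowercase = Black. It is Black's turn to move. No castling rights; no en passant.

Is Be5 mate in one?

After Be5: white king on h8; in check: yes, from the black bishop on e5.
White has 2 legal replies: Kg8, Kh7.
In check but a legal move exists → not checkmate.

no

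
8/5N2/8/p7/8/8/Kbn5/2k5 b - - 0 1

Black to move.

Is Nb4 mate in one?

no

After Nb4: white king on a2; in check: yes, from the black knight on b4.
White has 1 legal reply: Kb3.
In check but a legal move exists → not checkmate.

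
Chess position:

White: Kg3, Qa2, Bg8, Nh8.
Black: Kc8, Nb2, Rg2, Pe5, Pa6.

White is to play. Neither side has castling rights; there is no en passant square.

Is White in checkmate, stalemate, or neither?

White to move; white king on g3.
In check: yes, from the black rook on g2.
Legal moves for White: Kh4, Kh3, Kf3, Kxg2.
White is in check but has 4 legal moves → neither.

neither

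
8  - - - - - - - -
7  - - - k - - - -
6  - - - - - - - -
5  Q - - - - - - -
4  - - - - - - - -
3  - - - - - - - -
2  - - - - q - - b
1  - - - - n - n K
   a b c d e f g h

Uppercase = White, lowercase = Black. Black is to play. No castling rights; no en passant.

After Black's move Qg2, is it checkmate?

After Qg2: white king on h1; in check: yes, from the black queen on g2.
King squares — g1: attacked by Qg2; g2: attacked by Ne1; h2: attacked by Qg2.
White has no legal moves → checkmate.

yes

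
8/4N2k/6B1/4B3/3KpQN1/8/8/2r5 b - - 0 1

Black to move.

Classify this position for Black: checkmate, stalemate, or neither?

checkmate

Black to move; black king on h7.
In check: yes, from the white bishop on g6.
King squares — g6: attacked by Ne7; h6: attacked by Qf4; g7: attacked by Be5; g8: attacked by Ne7; h8: attacked by Be5.
Legal moves for Black: none.
In check with no legal moves → checkmate.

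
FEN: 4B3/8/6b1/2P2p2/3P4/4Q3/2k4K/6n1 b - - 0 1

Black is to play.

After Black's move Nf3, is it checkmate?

After Nf3: white king on h2; in check: yes, from the black knight on f3.
White has 5 legal replies: Kh3, Kg3, Kg2, Kh1, Qxf3.
In check but a legal move exists → not checkmate.

no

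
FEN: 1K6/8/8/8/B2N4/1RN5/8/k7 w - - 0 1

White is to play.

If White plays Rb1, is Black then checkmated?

After Rb1: black king on a1; in check: yes, from the white rook on b1.
King squares — b1: attacked by Nc3; a2: attacked by Nc3; b2: attacked by Rb1.
Black has no legal moves → checkmate.

yes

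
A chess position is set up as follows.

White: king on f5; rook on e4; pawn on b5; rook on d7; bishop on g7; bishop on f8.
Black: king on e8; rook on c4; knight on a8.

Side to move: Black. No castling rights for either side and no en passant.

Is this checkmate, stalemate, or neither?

Black to move; black king on e8.
In check: yes, from the white rook on e4.
King squares — d7: available; e7: attacked by Re4; f7: attacked by Rd7; d8: attacked by Rd7; f8: attacked by Bg7.
Legal moves for Black: Kxd7, Rxe4.
Black is in check but has 2 legal moves → neither.

neither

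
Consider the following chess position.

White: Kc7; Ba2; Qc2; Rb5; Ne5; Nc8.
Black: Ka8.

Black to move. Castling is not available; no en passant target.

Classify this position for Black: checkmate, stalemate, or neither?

stalemate

Black to move; black king on a8.
In check: no.
King squares — a7: attacked by Nc8; b7: attacked by Rb5; b8: attacked by Rb5.
Legal moves for Black: none.
Not in check and no legal moves → stalemate.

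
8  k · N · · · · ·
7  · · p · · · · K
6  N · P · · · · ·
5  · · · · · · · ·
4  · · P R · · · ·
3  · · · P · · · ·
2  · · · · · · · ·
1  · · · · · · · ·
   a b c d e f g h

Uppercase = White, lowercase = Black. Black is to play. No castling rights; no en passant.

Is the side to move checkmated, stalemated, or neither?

stalemate

Black to move; black king on a8.
In check: no.
King squares — a7: attacked by Nc8; b7: attacked by Pc6; b8: attacked by Na6.
Legal moves for Black: none.
Not in check and no legal moves → stalemate.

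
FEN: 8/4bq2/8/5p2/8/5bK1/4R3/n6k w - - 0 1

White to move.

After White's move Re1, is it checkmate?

After Re1: black king on h1; in check: yes, from the white rook on e1.
King squares — g1: attacked by Re1; g2: attacked by Kg3; h2: attacked by Kg3.
Black has no legal moves → checkmate.

yes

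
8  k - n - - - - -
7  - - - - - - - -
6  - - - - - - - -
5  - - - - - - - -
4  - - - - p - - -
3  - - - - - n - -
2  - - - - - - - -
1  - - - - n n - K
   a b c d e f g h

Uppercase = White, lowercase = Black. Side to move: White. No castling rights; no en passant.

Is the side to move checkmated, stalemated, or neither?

stalemate

White to move; white king on h1.
In check: no.
King squares — g1: attacked by Nf3; g2: attacked by Ne1; h2: attacked by Nf1.
Legal moves for White: none.
Not in check and no legal moves → stalemate.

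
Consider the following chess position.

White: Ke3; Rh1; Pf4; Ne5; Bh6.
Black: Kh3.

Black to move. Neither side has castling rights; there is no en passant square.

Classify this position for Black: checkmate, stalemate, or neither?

neither

Black to move; black king on h3.
In check: yes, from the white rook on h1.
Legal moves for Black: Kg3, Kg2.
Black is in check but has 2 legal moves → neither.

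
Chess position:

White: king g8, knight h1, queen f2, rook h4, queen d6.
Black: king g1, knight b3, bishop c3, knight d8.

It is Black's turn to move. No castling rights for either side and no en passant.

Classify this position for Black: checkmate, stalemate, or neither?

Black to move; black king on g1.
In check: yes, from the white queen on f2.
King squares — f1: attacked by Qf2; h1: attacked by Rh4; f2: attacked by Nh1; g2: attacked by Qf2; h2: attacked by Qf2.
Legal moves for Black: none.
In check with no legal moves → checkmate.

checkmate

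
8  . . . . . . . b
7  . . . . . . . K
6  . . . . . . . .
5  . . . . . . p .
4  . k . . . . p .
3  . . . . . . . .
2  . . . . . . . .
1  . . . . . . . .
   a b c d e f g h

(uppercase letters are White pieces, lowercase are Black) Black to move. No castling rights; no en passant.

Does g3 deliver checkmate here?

After g3: white king on h7; in check: no.
White is not in check, so this cannot be checkmate.

no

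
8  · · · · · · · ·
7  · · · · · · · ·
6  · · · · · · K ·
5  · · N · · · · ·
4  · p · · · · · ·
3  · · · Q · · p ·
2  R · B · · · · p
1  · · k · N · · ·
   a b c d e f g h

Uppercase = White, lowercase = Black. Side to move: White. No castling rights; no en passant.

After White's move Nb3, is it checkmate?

After Nb3: black king on c1; in check: yes, from the white knight on b3.
King squares — b1: attacked by Bc2; d1: attacked by Bc2; b2: attacked by Ra2; c2: attacked by Ne1; d2: attacked by Nb3.
Black has no legal moves → checkmate.

yes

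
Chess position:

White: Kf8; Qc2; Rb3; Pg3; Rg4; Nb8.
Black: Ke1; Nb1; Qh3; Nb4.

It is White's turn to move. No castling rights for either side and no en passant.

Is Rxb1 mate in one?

After Rxb1: black king on e1; in check: yes, from the white rook on b1.
King squares — d1: attacked by Rb1; f1: attacked by Rb1; d2: attacked by Qc2; e2: attacked by Qc2; f2: attacked by Qc2.
Black has no legal moves → checkmate.

yes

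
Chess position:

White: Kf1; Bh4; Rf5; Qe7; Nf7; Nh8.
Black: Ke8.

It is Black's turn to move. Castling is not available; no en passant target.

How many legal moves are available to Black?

Black to move; king on e8.
In check: yes, from the white queen on e7.
Legal moves: none.
Count: 0.

0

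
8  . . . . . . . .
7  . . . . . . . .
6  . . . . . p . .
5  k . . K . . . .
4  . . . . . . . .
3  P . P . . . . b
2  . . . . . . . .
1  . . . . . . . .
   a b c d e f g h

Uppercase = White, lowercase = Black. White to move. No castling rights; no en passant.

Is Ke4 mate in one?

no

After Ke4: black king on a5; in check: no.
Black is not in check, so this cannot be checkmate.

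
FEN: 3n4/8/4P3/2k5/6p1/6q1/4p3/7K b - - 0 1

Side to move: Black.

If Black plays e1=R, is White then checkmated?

After e1=R: white king on h1; in check: yes, from the black rook on e1.
King squares — g1: attacked by Re1; g2: attacked by Qg3; h2: attacked by Qg3.
White has no legal moves → checkmate.

yes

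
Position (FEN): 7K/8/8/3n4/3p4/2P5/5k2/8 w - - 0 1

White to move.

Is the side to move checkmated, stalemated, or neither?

White to move; white king on h8.
In check: no.
Legal moves for White: Kg8, Kh7, Kg7, cxd4, c4.
White has 5 legal moves and is not in check → neither.

neither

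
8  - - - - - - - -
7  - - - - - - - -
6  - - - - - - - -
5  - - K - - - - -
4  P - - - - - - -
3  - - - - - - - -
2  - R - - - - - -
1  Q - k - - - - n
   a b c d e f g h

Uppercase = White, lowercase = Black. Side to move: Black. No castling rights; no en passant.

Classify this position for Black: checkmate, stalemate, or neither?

checkmate

Black to move; black king on c1.
In check: yes, from the white queen on a1.
King squares — b1: attacked by Qa1; d1: attacked by Qa1; b2: attacked by Qa1; c2: attacked by Rb2; d2: attacked by Rb2.
Legal moves for Black: none.
In check with no legal moves → checkmate.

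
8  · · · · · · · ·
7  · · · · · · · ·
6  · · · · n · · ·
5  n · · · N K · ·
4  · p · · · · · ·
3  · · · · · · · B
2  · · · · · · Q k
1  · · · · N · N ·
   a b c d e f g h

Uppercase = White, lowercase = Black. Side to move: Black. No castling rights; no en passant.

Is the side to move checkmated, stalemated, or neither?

Black to move; black king on h2.
In check: yes, from the white queen on g2.
King squares — g1: attacked by Qg2; h1: attacked by Qg2; g2: attacked by Ne1; g3: attacked by Qg2; h3: attacked by Ng1.
Legal moves for Black: none.
In check with no legal moves → checkmate.

checkmate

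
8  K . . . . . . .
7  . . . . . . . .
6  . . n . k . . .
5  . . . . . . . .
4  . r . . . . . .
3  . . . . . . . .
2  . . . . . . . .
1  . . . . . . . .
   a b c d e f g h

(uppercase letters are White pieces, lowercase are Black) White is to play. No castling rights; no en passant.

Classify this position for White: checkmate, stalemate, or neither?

stalemate

White to move; white king on a8.
In check: no.
King squares — a7: attacked by Nc6; b7: attacked by Rb4; b8: attacked by Rb4.
Legal moves for White: none.
Not in check and no legal moves → stalemate.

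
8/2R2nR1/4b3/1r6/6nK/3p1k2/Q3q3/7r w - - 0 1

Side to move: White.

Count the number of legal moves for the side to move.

White to move; king on h4.
In check: yes, from the black rook on h1.
Legal moves: none.
Count: 0.

0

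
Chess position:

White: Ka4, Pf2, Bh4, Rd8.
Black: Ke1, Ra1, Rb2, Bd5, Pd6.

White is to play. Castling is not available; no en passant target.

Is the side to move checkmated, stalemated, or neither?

White to move; white king on a4.
In check: yes, from the black rook on a1.
King squares — a3: attacked by Ra1; b3: attacked by Rb2; b4: attacked by Rb2; a5: attacked by Ra1; b5: attacked by Rb2.
Legal moves for White: none.
In check with no legal moves → checkmate.

checkmate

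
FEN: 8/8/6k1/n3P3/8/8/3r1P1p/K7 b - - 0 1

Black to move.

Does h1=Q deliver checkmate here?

After h1=Q: white king on a1; in check: yes, from the black queen on h1.
King squares — b1: attacked by Qh1; a2: attacked by Rd2; b2: attacked by Rd2.
White has no legal moves → checkmate.

yes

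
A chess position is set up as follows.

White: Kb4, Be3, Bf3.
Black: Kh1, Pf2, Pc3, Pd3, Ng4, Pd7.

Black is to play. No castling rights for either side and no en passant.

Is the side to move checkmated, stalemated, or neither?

Black to move; black king on h1.
In check: yes, from the white bishop on f3.
King squares — g1: available; g2: attacked by Bf3; h2: available.
Legal moves for Black: Kh2, Kg1.
Black is in check but has 2 legal moves → neither.

neither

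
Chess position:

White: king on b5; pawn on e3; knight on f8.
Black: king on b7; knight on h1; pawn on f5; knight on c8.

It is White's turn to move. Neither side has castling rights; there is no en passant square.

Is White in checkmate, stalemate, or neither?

neither

White to move; white king on b5.
In check: no.
Legal moves for White: Nh7, Nd7, Ng6, Ne6, Kc5, Ka5, Kc4, Kb4, Ka4, e4.
White has 10 legal moves and is not in check → neither.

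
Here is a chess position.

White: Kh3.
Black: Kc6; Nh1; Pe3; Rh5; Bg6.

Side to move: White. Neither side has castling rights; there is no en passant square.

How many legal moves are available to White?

White to move; king on h3.
In check: yes, from the black rook on h5.
Legal moves: Kg4, Kg2.
Count: 2.

2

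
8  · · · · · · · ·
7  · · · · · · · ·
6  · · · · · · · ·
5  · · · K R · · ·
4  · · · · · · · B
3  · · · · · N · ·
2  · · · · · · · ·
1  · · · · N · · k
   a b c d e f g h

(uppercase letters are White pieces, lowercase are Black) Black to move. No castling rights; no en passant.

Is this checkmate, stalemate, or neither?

Black to move; black king on h1.
In check: no.
King squares — g1: attacked by Nf3; g2: attacked by Ne1; h2: attacked by Nf3.
Legal moves for Black: none.
Not in check and no legal moves → stalemate.

stalemate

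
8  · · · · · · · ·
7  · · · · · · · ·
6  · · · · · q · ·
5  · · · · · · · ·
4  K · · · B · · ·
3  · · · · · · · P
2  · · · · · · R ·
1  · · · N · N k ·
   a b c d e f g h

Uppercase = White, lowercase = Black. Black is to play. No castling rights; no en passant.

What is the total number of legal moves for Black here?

Black to move; king on g1.
In check: yes, from the white rook on g2.
Legal moves: Kh1, Kxf1.
Count: 2.

2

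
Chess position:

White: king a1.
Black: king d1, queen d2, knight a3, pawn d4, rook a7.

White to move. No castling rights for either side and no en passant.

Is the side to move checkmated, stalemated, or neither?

White to move; white king on a1.
In check: no.
King squares — b1: attacked by Na3; a2: attacked by Qd2; b2: attacked by Qd2.
Legal moves for White: none.
Not in check and no legal moves → stalemate.

stalemate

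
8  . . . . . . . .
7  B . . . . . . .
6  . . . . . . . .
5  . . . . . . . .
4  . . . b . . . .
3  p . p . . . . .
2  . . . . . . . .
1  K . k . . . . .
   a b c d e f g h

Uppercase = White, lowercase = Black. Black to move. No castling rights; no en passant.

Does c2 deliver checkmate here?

no

After c2: white king on a1; in check: yes, from the black bishop on d4.
White has 2 legal replies: Ka2, Bxd4.
In check but a legal move exists → not checkmate.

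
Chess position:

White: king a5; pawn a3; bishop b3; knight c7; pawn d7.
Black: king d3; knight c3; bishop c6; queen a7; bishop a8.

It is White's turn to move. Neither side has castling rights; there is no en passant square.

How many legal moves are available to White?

2

White to move; king on a5.
In check: yes, from the black queen on a7.
Legal moves: Kb4, Na6.
Count: 2.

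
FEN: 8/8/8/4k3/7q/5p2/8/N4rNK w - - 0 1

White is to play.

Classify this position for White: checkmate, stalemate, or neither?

White to move; white king on h1.
In check: yes, from the black queen on h4.
King squares — g1: own knight; g2: attacked by Pf3; h2: attacked by Qh4.
Legal moves for White: none.
In check with no legal moves → checkmate.

checkmate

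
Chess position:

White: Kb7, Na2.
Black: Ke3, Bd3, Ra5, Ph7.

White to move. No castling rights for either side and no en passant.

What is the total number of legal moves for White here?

White to move; king on b7.
In check: no.
Legal moves: Kc8, Kb8, Kc7, Kc6, Kb6, Nb4, Nc3, Nc1.
Count: 8.

8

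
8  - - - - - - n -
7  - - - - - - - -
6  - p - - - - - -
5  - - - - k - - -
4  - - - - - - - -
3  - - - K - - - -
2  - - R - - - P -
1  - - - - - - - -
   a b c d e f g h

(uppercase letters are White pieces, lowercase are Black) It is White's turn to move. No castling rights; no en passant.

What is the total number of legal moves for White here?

White to move; king on d3.
In check: no.
Legal moves: Kc4, Ke3, Kc3, Ke2, Kd2, Rc8, Rc7, Rc6, Rc5+, Rc4, Rc3, Rf2, Re2+, Rd2, Rb2, Ra2, Rc1, g3, g4.
Count: 19.

19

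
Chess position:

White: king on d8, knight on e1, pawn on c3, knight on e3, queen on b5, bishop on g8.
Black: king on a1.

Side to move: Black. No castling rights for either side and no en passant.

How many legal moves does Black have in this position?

0

Black to move; king on a1.
In check: no.
Legal moves: none.
Count: 0.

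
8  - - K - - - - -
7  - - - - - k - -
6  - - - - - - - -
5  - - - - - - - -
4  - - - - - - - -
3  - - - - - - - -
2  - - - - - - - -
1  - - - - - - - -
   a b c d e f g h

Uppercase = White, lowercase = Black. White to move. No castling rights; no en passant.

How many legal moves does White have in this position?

White to move; king on c8.
In check: no.
Legal moves: Kd8, Kb8, Kd7, Kc7, Kb7.
Count: 5.

5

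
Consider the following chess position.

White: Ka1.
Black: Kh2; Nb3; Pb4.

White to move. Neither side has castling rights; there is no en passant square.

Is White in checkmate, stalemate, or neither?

White to move; white king on a1.
In check: yes, from the black knight on b3.
King squares — b1: available; a2: available; b2: available.
Legal moves for White: Kb2, Ka2, Kb1.
White is in check but has 3 legal moves → neither.

neither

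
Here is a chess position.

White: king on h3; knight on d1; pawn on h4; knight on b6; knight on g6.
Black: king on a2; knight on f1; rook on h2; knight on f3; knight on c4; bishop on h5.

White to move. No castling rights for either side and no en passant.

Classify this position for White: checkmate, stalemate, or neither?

checkmate

White to move; white king on h3.
In check: yes, from the black rook on h2.
King squares — g2: attacked by Rh2; h2: attacked by Nf1; g3: attacked by Nf1; g4: attacked by Bh5; h4: own pawn.
Legal moves for White: none.
In check with no legal moves → checkmate.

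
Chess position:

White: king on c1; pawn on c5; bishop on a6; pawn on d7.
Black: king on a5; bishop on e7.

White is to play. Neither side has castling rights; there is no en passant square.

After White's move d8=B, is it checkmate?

no

After d8=B: black king on a5; in check: yes, from the white bishop on d8.
Black has 4 legal replies: Kxa6, Kb4, Ka4, Bxd8.
In check but a legal move exists → not checkmate.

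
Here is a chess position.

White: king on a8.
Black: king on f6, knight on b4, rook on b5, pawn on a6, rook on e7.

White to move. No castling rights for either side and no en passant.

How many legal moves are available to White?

White to move; king on a8.
In check: no.
Legal moves: none.
Count: 0.

0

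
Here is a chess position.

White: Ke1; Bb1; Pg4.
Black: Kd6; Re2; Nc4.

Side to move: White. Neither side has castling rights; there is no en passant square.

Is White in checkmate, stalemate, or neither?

neither

White to move; white king on e1.
In check: yes, from the black rook on e2.
King squares — d1: available; f1: available; d2: attacked by Re2; e2: available; f2: attacked by Re2.
Legal moves for White: Kxe2, Kf1, Kd1.
White is in check but has 3 legal moves → neither.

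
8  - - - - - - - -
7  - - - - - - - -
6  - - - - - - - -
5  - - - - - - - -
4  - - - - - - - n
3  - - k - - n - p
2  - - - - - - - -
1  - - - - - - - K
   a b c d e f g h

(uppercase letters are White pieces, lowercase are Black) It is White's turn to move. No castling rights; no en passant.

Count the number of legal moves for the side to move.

White to move; king on h1.
In check: no.
Legal moves: none.
Count: 0.

0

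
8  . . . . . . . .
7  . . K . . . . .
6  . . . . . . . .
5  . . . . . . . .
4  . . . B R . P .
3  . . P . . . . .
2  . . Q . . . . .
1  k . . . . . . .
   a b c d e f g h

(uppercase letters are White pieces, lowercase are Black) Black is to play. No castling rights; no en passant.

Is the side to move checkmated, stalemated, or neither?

stalemate

Black to move; black king on a1.
In check: no.
King squares — b1: attacked by Qc2; a2: attacked by Qc2; b2: attacked by Qc2.
Legal moves for Black: none.
Not in check and no legal moves → stalemate.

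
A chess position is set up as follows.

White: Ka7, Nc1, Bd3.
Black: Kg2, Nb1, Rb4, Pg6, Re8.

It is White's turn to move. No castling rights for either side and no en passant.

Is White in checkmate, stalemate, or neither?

White to move; white king on a7.
In check: no.
Legal moves for White: Ka6, Bxg6, Ba6, Bf5, Bb5, Be4+, Bc4, Be2, Bc2, Bf1+, Bxb1, Nb3, Ne2, Na2.
White has 14 legal moves and is not in check → neither.

neither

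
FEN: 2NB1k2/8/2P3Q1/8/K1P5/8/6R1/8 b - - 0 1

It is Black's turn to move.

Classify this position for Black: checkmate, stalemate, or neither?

Black to move; black king on f8.
In check: no.
King squares — e7: attacked by Nc8; f7: attacked by Qg6; g7: attacked by Qg6; e8: attacked by Qg6; g8: attacked by Qg6.
Legal moves for Black: none.
Not in check and no legal moves → stalemate.

stalemate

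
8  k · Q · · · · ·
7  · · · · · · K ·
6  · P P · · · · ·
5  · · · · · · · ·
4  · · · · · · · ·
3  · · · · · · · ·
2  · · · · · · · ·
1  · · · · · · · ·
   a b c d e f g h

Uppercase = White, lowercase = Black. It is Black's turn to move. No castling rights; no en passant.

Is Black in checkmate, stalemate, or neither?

Black to move; black king on a8.
In check: yes, from the white queen on c8.
King squares — a7: attacked by Pb6; b7: attacked by Pc6; b8: attacked by Qc8.
Legal moves for Black: none.
In check with no legal moves → checkmate.

checkmate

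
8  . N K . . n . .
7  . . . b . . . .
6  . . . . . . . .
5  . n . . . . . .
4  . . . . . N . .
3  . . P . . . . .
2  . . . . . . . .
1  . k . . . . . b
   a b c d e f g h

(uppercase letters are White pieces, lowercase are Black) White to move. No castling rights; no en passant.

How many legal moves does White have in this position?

2

White to move; king on c8.
In check: yes, from the black bishop on d7.
Legal moves: Kd8, Nxd7.
Count: 2.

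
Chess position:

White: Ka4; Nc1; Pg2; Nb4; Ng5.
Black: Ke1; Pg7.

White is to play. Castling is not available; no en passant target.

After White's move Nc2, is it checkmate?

no

After Nc2: black king on e1; in check: yes, from the white knight on c2.
Black has 4 legal replies: Kf2, Kd2, Kf1, Kd1.
In check but a legal move exists → not checkmate.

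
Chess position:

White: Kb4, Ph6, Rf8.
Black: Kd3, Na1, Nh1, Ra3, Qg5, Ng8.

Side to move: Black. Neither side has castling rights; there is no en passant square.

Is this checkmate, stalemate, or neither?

neither

Black to move; black king on d3.
In check: no.
Legal moves for Black include: Ne7, Nxh6, Nf6, Qd8, Qg7, Qe7+, Qxh6, Qg6, Qf6, Qh5, Qf5, Qe5, Qd5, Qc5+, Qb5+, Qa5#, Qh4+, Qg4+, ... (list truncated; more exist).
Black has legal moves and is not in check → neither.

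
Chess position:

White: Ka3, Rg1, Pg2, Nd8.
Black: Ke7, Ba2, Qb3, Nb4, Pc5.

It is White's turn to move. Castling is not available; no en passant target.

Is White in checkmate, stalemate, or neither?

checkmate

White to move; white king on a3.
In check: yes, from the black queen on b3.
King squares — a2: attacked by Qb3; b2: attacked by Qb3; b3: attacked by Ba2; a4: attacked by Qb3; b4: attacked by Qb3.
Legal moves for White: none.
In check with no legal moves → checkmate.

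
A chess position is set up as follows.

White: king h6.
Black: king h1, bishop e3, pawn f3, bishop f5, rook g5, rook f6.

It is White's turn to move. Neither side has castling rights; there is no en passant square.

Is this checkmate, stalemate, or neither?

checkmate

White to move; white king on h6.
In check: yes, from the black rook on f6.
King squares — g5: attacked by Be3; h5: attacked by Rg5; g6: attacked by Bf5; g7: attacked by Rg5; h7: attacked by Bf5.
Legal moves for White: none.
In check with no legal moves → checkmate.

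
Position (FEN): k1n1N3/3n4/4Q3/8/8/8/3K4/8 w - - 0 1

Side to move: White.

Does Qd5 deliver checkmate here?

After Qd5: black king on a8; in check: yes, from the white queen on d5.
Black has 2 legal replies: Kb8, Ka7.
In check but a legal move exists → not checkmate.

no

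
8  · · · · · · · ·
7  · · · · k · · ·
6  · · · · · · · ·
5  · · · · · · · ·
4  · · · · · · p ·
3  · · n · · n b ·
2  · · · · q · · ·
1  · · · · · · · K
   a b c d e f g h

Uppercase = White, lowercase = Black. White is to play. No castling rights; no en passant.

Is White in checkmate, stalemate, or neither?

stalemate

White to move; white king on h1.
In check: no.
King squares — g1: attacked by Nf3; g2: attacked by Qe2; h2: attacked by Qe2.
Legal moves for White: none.
Not in check and no legal moves → stalemate.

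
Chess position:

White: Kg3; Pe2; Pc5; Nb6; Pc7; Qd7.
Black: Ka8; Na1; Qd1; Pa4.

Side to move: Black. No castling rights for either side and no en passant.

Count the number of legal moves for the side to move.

2

Black to move; king on a8.
In check: yes, from the white knight on b6.
Legal moves: Kb7, Ka7.
Count: 2.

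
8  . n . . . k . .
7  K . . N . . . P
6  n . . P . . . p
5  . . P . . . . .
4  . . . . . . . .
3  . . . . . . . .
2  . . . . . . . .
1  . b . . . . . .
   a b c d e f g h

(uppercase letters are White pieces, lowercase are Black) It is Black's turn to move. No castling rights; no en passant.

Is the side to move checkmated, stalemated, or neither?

neither

Black to move; black king on f8.
In check: yes, from the white knight on d7.
King squares — e7: attacked by Pd6; f7: available; g7: available; e8: available; g8: attacked by Ph7.
Legal moves for Black: Ke8, Kg7, Kf7, Nxd7.
Black is in check but has 4 legal moves → neither.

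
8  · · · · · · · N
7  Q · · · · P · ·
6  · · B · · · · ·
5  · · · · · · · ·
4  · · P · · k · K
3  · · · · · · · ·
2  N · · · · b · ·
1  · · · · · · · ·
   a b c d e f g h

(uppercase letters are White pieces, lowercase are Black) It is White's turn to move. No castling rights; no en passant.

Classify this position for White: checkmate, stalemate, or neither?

neither

White to move; white king on h4.
In check: yes, from the black bishop on f2.
King squares — g3: attacked by Bf2; h3: available; g4: attacked by Kf4; g5: attacked by Kf4; h5: available.
Legal moves for White: Kh5, Kh3, Qxf2+.
White is in check but has 3 legal moves → neither.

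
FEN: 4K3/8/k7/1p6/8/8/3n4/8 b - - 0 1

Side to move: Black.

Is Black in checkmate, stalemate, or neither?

Black to move; black king on a6.
In check: no.
Legal moves for Black: Kb7, Ka7, Kb6, Ka5, Ne4, Nc4, Nf3, Nb3, Nf1, Nb1, b4.
Black has 11 legal moves and is not in check → neither.

neither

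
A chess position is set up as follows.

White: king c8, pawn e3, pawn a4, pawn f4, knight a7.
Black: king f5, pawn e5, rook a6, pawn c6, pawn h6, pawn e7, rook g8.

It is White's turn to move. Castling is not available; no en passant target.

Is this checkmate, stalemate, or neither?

White to move; white king on c8.
In check: yes, from the black rook on g8.
Legal moves for White: Kd7, Kc7, Kb7.
White is in check but has 3 legal moves → neither.

neither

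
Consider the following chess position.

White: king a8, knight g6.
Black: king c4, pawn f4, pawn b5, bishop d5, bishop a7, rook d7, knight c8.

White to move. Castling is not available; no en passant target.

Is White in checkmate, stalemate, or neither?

White to move; white king on a8.
In check: yes, from the black bishop on d5.
King squares — a7: attacked by Rd7; b7: attacked by Bd5; b8: attacked by Ba7.
Legal moves for White: none.
In check with no legal moves → checkmate.

checkmate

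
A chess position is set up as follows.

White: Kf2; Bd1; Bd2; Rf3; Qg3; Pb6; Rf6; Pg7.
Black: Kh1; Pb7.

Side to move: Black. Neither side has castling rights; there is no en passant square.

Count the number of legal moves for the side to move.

Black to move; king on h1.
In check: no.
Legal moves: none.
Count: 0.

0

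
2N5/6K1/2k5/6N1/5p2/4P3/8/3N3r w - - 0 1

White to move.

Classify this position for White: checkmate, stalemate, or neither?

neither

White to move; white king on g7.
In check: no.
Legal moves for White include: Ne7+, Na7+, Nd6, Nb6, Kg8, Kf8, Kf7, Kg6, Kf6, Nh7, Nf7, Ne6, Ne4, Nh3, Nf3, Nc3, Nf2, Nb2, ... (list truncated; more exist).
White has legal moves and is not in check → neither.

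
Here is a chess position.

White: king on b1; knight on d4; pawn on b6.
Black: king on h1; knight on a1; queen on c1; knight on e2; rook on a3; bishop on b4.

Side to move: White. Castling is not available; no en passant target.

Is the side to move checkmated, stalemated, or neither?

White to move; white king on b1.
In check: yes, from the black queen on c1.
King squares — a1: attacked by Qc1; c1: attacked by Ne2; a2: attacked by Ra3; b2: attacked by Qc1; c2: attacked by Na1.
Legal moves for White: none.
In check with no legal moves → checkmate.

checkmate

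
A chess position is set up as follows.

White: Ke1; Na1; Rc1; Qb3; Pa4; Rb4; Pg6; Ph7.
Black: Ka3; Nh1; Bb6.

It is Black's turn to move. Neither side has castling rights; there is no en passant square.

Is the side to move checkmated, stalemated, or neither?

checkmate

Black to move; black king on a3.
In check: yes, from the white queen on b3.
King squares — a2: attacked by Qb3; b2: attacked by Qb3; b3: attacked by Na1; a4: attacked by Qb3; b4: attacked by Qb3.
Legal moves for Black: none.
In check with no legal moves → checkmate.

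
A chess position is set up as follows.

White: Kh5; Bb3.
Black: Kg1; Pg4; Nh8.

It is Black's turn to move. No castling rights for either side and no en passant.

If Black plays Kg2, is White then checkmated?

no

After Kg2: white king on h5; in check: no.
White is not in check, so this cannot be checkmate.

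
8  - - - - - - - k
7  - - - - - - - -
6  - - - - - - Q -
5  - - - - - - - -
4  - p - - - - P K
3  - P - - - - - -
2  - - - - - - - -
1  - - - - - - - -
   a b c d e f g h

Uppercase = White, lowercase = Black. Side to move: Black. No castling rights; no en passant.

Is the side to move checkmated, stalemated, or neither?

Black to move; black king on h8.
In check: no.
King squares — g7: attacked by Qg6; h7: attacked by Qg6; g8: attacked by Qg6.
Legal moves for Black: none.
Not in check and no legal moves → stalemate.

stalemate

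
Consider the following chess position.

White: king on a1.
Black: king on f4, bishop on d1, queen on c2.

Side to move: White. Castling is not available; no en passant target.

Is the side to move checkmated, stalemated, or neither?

White to move; white king on a1.
In check: no.
King squares — b1: attacked by Qc2; a2: attacked by Qc2; b2: attacked by Qc2.
Legal moves for White: none.
Not in check and no legal moves → stalemate.

stalemate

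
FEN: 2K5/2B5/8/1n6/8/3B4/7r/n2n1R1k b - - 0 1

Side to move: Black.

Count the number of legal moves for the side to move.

1

Black to move; king on h1.
In check: yes, from the white rook on f1.
Legal moves: Kg2.
Count: 1.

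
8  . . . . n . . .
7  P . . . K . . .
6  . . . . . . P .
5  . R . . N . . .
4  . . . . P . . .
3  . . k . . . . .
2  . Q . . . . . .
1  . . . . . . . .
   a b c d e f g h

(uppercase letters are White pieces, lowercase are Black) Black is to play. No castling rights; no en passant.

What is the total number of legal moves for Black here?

Black to move; king on c3.
In check: yes, from the white queen on b2.
Legal moves: none.
Count: 0.

0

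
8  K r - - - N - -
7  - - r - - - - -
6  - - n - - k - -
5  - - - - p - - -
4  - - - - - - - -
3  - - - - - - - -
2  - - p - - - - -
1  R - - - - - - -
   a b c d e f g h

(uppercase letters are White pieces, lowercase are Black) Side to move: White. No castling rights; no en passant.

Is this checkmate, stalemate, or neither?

White to move; white king on a8.
In check: yes, from the black rook on b8.
King squares — a7: attacked by Nc6; b7: attacked by Rc7; b8: attacked by Nc6.
Legal moves for White: none.
In check with no legal moves → checkmate.

checkmate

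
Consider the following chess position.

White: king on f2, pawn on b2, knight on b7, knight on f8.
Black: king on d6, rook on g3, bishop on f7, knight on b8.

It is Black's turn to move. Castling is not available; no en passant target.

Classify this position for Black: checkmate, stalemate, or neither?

Black to move; black king on d6.
In check: yes, from the white knight on b7.
King squares — c5: attacked by Nb7; d5: available; e5: available; c6: available; e6: attacked by Nf8; c7: available; d7: attacked by Nf8; e7: available.
Legal moves for Black: Ke7, Kc7, Kc6, Ke5, Kd5.
Black is in check but has 5 legal moves → neither.

neither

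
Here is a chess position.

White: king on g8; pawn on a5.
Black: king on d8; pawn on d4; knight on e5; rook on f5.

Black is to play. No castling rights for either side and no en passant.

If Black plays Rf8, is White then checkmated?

no

After Rf8: white king on g8; in check: yes, from the black rook on f8.
White has 3 legal replies: Kxf8, Kh7, Kg7.
In check but a legal move exists → not checkmate.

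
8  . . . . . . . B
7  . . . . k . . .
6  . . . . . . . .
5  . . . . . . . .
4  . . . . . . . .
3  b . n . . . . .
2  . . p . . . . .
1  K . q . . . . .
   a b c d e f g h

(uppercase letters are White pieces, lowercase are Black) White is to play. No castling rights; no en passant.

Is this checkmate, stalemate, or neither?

checkmate

White to move; white king on a1.
In check: yes, from the black queen on c1.
King squares — b1: attacked by Qc1; a2: attacked by Nc3; b2: attacked by Qc1.
Legal moves for White: none.
In check with no legal moves → checkmate.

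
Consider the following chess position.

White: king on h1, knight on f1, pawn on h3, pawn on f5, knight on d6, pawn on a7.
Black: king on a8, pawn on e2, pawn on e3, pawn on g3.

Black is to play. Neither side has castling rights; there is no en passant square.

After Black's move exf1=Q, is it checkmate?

yes

After exf1=Q: white king on h1; in check: yes, from the black queen on f1.
King squares — g1: attacked by Qf1; g2: attacked by Qf1; h2: attacked by Pg3.
White has no legal moves → checkmate.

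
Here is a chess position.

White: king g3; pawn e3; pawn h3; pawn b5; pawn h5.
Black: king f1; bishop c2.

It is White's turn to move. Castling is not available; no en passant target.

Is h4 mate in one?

After h4: black king on f1; in check: no.
Black is not in check, so this cannot be checkmate.

no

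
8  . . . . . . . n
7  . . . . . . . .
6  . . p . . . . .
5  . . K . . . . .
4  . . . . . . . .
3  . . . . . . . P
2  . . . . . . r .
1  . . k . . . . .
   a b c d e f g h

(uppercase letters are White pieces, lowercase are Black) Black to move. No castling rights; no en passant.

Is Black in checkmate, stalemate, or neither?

neither

Black to move; black king on c1.
In check: no.
Legal moves for Black include: Nf7, Ng6, Rg8, Rg7, Rg6, Rg5+, Rg4, Rg3, Rh2, Rf2, Re2, Rd2, Rc2+, Rb2, Ra2, Rg1, Kd2, Kc2, ... (list truncated; more exist).
Black has legal moves and is not in check → neither.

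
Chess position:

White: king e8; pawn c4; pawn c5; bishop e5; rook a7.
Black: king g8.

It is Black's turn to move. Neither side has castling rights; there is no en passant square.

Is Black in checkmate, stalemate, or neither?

stalemate

Black to move; black king on g8.
In check: no.
King squares — f7: attacked by Ra7; g7: attacked by Be5; h7: attacked by Ra7; f8: attacked by Ke8; h8: attacked by Be5.
Legal moves for Black: none.
Not in check and no legal moves → stalemate.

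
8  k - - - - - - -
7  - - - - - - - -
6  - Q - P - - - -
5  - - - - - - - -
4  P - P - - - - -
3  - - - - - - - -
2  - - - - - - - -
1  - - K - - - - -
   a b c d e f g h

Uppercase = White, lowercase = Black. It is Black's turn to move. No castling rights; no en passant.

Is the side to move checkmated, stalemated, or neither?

stalemate

Black to move; black king on a8.
In check: no.
King squares — a7: attacked by Qb6; b7: attacked by Qb6; b8: attacked by Qb6.
Legal moves for Black: none.
Not in check and no legal moves → stalemate.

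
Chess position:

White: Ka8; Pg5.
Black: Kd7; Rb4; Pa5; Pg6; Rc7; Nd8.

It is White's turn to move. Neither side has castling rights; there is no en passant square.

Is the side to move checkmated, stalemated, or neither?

White to move; white king on a8.
In check: no.
King squares — a7: attacked by Rc7; b7: attacked by Rb4; b8: attacked by Rb4.
Legal moves for White: none.
Not in check and no legal moves → stalemate.

stalemate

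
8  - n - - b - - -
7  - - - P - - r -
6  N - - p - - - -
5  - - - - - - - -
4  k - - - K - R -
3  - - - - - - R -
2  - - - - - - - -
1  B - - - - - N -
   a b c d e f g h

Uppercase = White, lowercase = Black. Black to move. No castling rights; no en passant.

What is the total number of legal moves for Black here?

Black to move; king on a4.
In check: no.
Legal moves: Bf7, Bxd7, Bg6+, Bh5, Nxd7, Nc6, Nxa6, Rg8, Rh7, Rf7, Re7+, Rxd7, Rg6, Rg5, Rxg4+, Kb5, Ka5, d5+.
Count: 18.

18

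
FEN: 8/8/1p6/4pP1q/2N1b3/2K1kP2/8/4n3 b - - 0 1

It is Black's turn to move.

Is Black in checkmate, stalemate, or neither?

neither

Black to move; black king on e3.
In check: yes, from the white knight on c4.
Legal moves for Black: Kf4, Kxf3, Kf2, Ke2.
Black is in check but has 4 legal moves → neither.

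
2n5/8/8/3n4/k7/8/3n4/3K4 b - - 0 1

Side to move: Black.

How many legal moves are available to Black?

Black to move; king on a4.
In check: no.
Legal moves: Nce7, Na7, Nd6, Ncb6, Nde7, Nc7, Nf6, Ndb6, Nf4, Nb4, Ne3+, Nc3+, Kb5, Ka5, Kb4, Kb3, Ka3, Ne4, Nc4, Nf3, Nb3, Nf1, Nb1.
Count: 23.

23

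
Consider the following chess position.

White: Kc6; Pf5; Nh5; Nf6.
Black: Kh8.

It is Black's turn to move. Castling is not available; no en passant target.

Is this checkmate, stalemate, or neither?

Black to move; black king on h8.
In check: no.
King squares — g7: attacked by Nh5; h7: attacked by Nf6; g8: attacked by Nf6.
Legal moves for Black: none.
Not in check and no legal moves → stalemate.

stalemate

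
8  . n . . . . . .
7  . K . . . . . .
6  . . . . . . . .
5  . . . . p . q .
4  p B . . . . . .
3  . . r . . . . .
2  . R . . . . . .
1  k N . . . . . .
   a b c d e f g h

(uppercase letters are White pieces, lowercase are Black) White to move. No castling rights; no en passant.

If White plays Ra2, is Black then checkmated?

After Ra2: black king on a1; in check: yes, from the white rook on a2.
Black has 2 legal replies: Kxa2, Kxb1.
In check but a legal move exists → not checkmate.

no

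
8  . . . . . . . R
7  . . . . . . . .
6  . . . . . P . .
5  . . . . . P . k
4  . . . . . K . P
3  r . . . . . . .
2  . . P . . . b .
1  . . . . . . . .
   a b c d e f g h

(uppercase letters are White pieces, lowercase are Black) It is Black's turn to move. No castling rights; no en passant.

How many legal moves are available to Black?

Black to move; king on h5.
In check: yes, from the white rook on h8.
Legal moves: none.
Count: 0.

0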